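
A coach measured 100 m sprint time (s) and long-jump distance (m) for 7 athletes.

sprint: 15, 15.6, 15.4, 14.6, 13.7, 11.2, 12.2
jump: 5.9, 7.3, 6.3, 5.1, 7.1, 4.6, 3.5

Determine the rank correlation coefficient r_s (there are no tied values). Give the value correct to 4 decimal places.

0.7500

Rank sprint: 5, 7, 6, 4, 3, 1, 2
Rank jump: 4, 7, 5, 3, 6, 2, 1
d = rank(sprint) − rank(jump): 1, 0, 1, 1, -3, -1, 1; Σd² = 14
ρ = 1 − 6Σd² / [n(n²−1)] = 1 − 6×14 / (7×48) = 1 − 84/336 ≈ 0.7500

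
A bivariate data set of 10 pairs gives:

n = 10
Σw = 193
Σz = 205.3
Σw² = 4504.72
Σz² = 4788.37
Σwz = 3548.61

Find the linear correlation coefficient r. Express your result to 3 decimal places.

r = (nΣwz − ΣwΣz) / √[(nΣw² − (Σw)²)(nΣz² − (Σz)²)]
Numerator: 10×3548.61 − 193×205.3 = -4136.8
Denominator: √[(45047.2 − 37249)(47883.7 − 42148.09)] = √[7798.2 × 5735.61] = 6687.8572
r = -4136.8 / 6687.8572 ≈ -0.619

-0.619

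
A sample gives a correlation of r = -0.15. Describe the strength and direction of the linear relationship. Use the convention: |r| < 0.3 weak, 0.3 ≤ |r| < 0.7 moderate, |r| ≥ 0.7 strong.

r = -0.15 < 0 so the relationship is negative.
|r| = 0.15, which falls in the weak range.

weak negative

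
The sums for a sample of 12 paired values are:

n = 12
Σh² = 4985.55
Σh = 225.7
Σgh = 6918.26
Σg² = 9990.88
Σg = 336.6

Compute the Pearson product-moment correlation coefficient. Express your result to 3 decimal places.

r = (nΣgh − ΣgΣh) / √[(nΣg² − (Σg)²)(nΣh² − (Σh)²)]
Numerator: 12×6918.26 − 336.6×225.7 = 7048.5
Denominator: √[(119890.56 − 113299.56)(59826.6 − 50940.49)] = √[6591 × 8886.11] = 7652.9962
r = 7048.5 / 7652.9962 ≈ 0.921

0.921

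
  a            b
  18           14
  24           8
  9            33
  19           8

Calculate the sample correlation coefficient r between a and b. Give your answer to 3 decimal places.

n = 4, Σa = 70, Σb = 63, Σa² = 1342, Σb² = 1413, Σab = 893
nΣab − ΣaΣb = 3572 − 4410 = -838
nΣa² − (Σa)² = 5368 − 4900 = 468; nΣb² − (Σb)² = 5652 − 3969 = 1683
r = -838 / √(468 × 1683) = -838 / 887.4931 ≈ -0.944

-0.944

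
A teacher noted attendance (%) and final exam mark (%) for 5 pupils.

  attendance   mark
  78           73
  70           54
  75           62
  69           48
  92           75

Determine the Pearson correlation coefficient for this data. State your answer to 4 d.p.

n = 5, Σx = 384, Σy = 312, Σx² = 29834, Σy² = 20018, Σxy = 24336
nΣxy − ΣxΣy = 121680 − 119808 = 1872
nΣx² − (Σx)² = 149170 − 147456 = 1714; nΣy² − (Σy)² = 100090 − 97344 = 2746
r = 1872 / √(1714 × 2746) = 1872 / 2169.4801 ≈ 0.8629

0.8629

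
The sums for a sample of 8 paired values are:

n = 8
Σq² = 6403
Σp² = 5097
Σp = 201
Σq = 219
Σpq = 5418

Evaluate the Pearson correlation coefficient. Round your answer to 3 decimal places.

-0.610

r = (nΣpq − ΣpΣq) / √[(nΣp² − (Σp)²)(nΣq² − (Σq)²)]
Numerator: 8×5418 − 201×219 = -675
Denominator: √[(40776 − 40401)(51224 − 47961)] = √[375 × 3263] = 1106.1758
r = -675 / 1106.1758 ≈ -0.610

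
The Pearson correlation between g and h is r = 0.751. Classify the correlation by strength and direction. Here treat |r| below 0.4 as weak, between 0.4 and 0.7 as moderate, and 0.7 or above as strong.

strong positive

r = 0.751 > 0 so the relationship is positive.
|r| = 0.751, which falls in the strong range.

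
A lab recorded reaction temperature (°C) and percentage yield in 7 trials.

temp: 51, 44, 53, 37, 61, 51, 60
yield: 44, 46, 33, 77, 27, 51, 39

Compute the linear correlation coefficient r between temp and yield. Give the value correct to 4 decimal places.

n = 7, Σx = 357, Σy = 317, Σx² = 18637, Σy² = 15921, Σxy = 15454
nΣxy − ΣxΣy = 108178 − 113169 = -4991
nΣx² − (Σx)² = 130459 − 127449 = 3010; nΣy² − (Σy)² = 111447 − 100489 = 10958
r = -4991 / √(3010 × 10958) = -4991 / 5743.1333 ≈ -0.8690

-0.8690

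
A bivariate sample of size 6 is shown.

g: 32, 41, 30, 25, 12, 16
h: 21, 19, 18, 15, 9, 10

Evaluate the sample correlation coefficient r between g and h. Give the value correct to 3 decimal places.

0.917

n = 6, Σg = 156, Σh = 92, Σg² = 4630, Σh² = 1532, Σgh = 2634
nΣgh − ΣgΣh = 15804 − 14352 = 1452
nΣg² − (Σg)² = 27780 − 24336 = 3444; nΣh² − (Σh)² = 9192 − 8464 = 728
r = 1452 / √(3444 × 728) = 1452 / 1583.4241 ≈ 0.917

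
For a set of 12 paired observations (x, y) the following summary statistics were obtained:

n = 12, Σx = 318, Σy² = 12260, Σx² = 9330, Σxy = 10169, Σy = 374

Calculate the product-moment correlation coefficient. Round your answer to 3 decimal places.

r = (nΣxy − ΣxΣy) / √[(nΣx² − (Σx)²)(nΣy² − (Σy)²)]
Numerator: 12×10169 − 318×374 = 3096
Denominator: √[(111960 − 101124)(147120 − 139876)] = √[10836 × 7244] = 8859.7959
r = 3096 / 8859.7959 ≈ 0.349

0.349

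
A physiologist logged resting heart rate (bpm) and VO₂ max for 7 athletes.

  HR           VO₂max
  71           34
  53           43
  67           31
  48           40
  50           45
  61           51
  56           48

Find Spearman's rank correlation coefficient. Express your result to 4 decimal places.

-0.2857

Rank HR: 7, 3, 6, 1, 2, 5, 4
Rank VO₂max: 2, 4, 1, 3, 5, 7, 6
d = rank(HR) − rank(VO₂max): 5, -1, 5, -2, -3, -2, -2; Σd² = 72
ρ = 1 − 6Σd² / [n(n²−1)] = 1 − 6×72 / (7×48) = 1 − 432/336 ≈ -0.2857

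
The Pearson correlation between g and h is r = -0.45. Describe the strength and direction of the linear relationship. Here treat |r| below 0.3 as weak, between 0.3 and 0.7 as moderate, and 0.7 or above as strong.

r = -0.45 < 0 so the relationship is negative.
|r| = 0.45, which falls in the moderate range.

moderate negative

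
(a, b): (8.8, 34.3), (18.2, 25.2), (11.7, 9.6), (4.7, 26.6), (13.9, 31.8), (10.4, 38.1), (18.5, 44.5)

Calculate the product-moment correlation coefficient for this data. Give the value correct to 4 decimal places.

0.2153

n = 7, Σa = 86.2, Σb = 210.1, Σa² = 1211.28, Σb² = 7054.35, Σab = 2659.33
nΣab − ΣaΣb = 18615.31 − 18110.62 = 504.69
nΣa² − (Σa)² = 8478.96 − 7430.44 = 1048.52; nΣb² − (Σb)² = 49380.45 − 44142.01 = 5238.44
r = 504.69 / √(1048.52 × 5238.44) = 504.69 / 2343.6316 ≈ 0.2153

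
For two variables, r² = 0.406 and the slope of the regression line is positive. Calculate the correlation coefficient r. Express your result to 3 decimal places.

|r| = √0.406 = 0.637
The association is positive, so r = 0.637.

0.637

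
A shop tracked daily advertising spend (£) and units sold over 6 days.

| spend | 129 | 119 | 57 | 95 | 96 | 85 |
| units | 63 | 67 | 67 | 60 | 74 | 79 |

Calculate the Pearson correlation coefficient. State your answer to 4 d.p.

n = 6, Σx = 581, Σy = 410, Σx² = 59517, Σy² = 28264, Σxy = 39438
nΣxy − ΣxΣy = 236628 − 238210 = -1582
nΣx² − (Σx)² = 357102 − 337561 = 19541; nΣy² − (Σy)² = 169584 − 168100 = 1484
r = -1582 / √(19541 × 1484) = -1582 / 5385.0575 ≈ -0.2938

-0.2938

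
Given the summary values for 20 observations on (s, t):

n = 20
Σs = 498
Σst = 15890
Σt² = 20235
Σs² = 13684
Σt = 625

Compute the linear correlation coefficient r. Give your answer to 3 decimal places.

r = (nΣst − ΣsΣt) / √[(nΣs² − (Σs)²)(nΣt² − (Σt)²)]
Numerator: 20×15890 − 498×625 = 6550
Denominator: √[(273680 − 248004)(404700 − 390625)] = √[25676 × 14075] = 19010.2525
r = 6550 / 19010.2525 ≈ 0.345

0.345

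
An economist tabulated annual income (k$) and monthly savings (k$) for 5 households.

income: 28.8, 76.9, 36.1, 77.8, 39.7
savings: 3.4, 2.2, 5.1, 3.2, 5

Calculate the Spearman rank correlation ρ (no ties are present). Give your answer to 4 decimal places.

-0.6000

Rank income: 1, 4, 2, 5, 3
Rank savings: 3, 1, 5, 2, 4
d = rank(income) − rank(savings): -2, 3, -3, 3, -1; Σd² = 32
ρ = 1 − 6Σd² / [n(n²−1)] = 1 − 6×32 / (5×24) = 1 − 192/120 ≈ -0.6000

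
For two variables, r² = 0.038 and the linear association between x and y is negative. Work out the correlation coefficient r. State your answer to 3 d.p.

|r| = √0.038 = 0.195
The association is negative, so r = −0.195.

-0.195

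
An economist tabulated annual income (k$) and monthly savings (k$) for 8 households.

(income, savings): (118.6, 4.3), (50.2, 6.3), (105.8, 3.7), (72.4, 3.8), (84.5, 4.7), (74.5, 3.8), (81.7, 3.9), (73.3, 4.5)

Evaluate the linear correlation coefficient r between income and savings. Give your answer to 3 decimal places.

n = 8, Σx = 661, Σy = 35, Σx² = 57759.68, Σy² = 158.3, Σxy = 2821.55
nΣxy − ΣxΣy = 22572.4 − 23135 = -562.6
nΣx² − (Σx)² = 462077.44 − 436921 = 25156.44; nΣy² − (Σy)² = 1266.4 − 1225 = 41.4
r = -562.6 / √(25156.44 × 41.4) = -562.6 / 1020.5276 ≈ -0.551

-0.551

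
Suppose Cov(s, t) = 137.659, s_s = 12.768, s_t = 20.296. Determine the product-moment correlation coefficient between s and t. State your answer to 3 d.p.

r = Cov(s,t) / (s_s · s_t) = 137.659 / (12.768 × 20.296)
  = 137.659 / 259.1393 ≈ 0.531

0.531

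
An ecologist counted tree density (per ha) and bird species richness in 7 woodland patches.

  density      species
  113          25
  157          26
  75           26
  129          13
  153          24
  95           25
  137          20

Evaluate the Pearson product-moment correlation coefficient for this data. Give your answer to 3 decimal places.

-0.221

n = 7, Σx = 859, Σy = 159, Σx² = 110887, Σy² = 3747, Σxy = 19321
nΣxy − ΣxΣy = 135247 − 136581 = -1334
nΣx² − (Σx)² = 776209 − 737881 = 38328; nΣy² − (Σy)² = 26229 − 25281 = 948
r = -1334 / √(38328 × 948) = -1334 / 6027.8474 ≈ -0.221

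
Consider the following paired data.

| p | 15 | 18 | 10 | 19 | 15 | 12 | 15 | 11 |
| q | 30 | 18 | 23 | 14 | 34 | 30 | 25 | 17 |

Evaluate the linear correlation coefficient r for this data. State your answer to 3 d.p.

n = 8, Σp = 115, Σq = 191, Σp² = 1725, Σq² = 4919, Σpq = 2702
nΣpq − ΣpΣq = 21616 − 21965 = -349
nΣp² − (Σp)² = 13800 − 13225 = 575; nΣq² − (Σq)² = 39352 − 36481 = 2871
r = -349 / √(575 × 2871) = -349 / 1284.8443 ≈ -0.272

-0.272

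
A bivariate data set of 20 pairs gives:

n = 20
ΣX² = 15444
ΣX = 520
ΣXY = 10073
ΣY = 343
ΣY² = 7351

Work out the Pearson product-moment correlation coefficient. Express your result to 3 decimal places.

r = (nΣXY − ΣXΣY) / √[(nΣX² − (ΣX)²)(nΣY² − (ΣY)²)]
Numerator: 20×10073 − 520×343 = 23100
Denominator: √[(308880 − 270400)(147020 − 117649)] = √[38480 × 29371] = 33618.3890
r = 23100 / 33618.3890 ≈ 0.687

0.687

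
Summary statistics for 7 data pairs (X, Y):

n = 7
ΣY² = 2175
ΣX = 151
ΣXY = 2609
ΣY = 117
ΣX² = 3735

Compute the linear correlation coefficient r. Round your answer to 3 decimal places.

0.263

r = (nΣXY − ΣXΣY) / √[(nΣX² − (ΣX)²)(nΣY² − (ΣY)²)]
Numerator: 7×2609 − 151×117 = 596
Denominator: √[(26145 − 22801)(15225 − 13689)] = √[3344 × 1536] = 2266.3592
r = 596 / 2266.3592 ≈ 0.263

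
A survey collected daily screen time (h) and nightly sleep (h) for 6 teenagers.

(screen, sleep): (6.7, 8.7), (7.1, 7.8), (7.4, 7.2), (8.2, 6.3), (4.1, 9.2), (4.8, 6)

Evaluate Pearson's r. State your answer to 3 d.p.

-0.333

n = 6, Σx = 38.3, Σy = 45.2, Σx² = 257.15, Σy² = 348.7, Σxy = 285.13
nΣxy − ΣxΣy = 1710.78 − 1731.16 = -20.38
nΣx² − (Σx)² = 1542.9 − 1466.89 = 76.01; nΣy² − (Σy)² = 2092.2 − 2043.04 = 49.16
r = -20.38 / √(76.01 × 49.16) = -20.38 / 61.1282 ≈ -0.333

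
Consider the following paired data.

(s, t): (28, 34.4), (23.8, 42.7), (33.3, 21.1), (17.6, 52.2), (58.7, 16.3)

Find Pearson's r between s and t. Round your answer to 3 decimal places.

-0.873

n = 5, Σs = 161.4, Σt = 166.7, Σs² = 6214.78, Σt² = 6442.39, Σst = 4557.62
nΣst − ΣsΣt = 22788.1 − 26905.38 = -4117.28
nΣs² − (Σs)² = 31073.9 − 26049.96 = 5023.94; nΣt² − (Σt)² = 32211.95 − 27788.89 = 4423.06
r = -4117.28 / √(5023.94 × 4423.06) = -4117.28 / 4713.9355 ≈ -0.873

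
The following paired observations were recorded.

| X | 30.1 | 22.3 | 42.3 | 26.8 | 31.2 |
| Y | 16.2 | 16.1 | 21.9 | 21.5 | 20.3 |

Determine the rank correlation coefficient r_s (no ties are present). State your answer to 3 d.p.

0.700

Rank X: 3, 1, 5, 2, 4
Rank Y: 2, 1, 5, 4, 3
d = rank(X) − rank(Y): 1, 0, 0, -2, 1; Σd² = 6
ρ = 1 − 6Σd² / [n(n²−1)] = 1 − 6×6 / (5×24) = 1 − 36/120 ≈ 0.700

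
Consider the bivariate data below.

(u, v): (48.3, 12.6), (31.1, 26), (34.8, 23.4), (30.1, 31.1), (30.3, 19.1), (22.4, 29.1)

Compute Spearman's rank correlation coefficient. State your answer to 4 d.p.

Rank u: 6, 4, 5, 2, 3, 1
Rank v: 1, 4, 3, 6, 2, 5
d = rank(u) − rank(v): 5, 0, 2, -4, 1, -4; Σd² = 62
ρ = 1 − 6Σd² / [n(n²−1)] = 1 − 6×62 / (6×35) = 1 − 372/210 ≈ -0.7714

-0.7714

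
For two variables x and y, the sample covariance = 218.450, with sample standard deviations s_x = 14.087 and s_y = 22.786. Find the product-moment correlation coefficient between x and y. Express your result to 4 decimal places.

0.6806

r = Cov(x,y) / (s_x · s_y) = 218.450 / (14.087 × 22.786)
  = 218.450 / 320.9864 ≈ 0.6806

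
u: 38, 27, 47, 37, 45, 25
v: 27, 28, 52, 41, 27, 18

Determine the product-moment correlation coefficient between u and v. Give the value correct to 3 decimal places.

n = 6, Σu = 219, Σv = 193, Σu² = 8401, Σv² = 6951, Σuv = 7408
nΣuv − ΣuΣv = 44448 − 42267 = 2181
nΣu² − (Σu)² = 50406 − 47961 = 2445; nΣv² − (Σv)² = 41706 − 37249 = 4457
r = 2181 / √(2445 × 4457) = 2181 / 3301.1157 ≈ 0.661

0.661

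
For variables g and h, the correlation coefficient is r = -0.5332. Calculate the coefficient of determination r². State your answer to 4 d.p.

r² = (-0.5332)² = 0.2843

0.2843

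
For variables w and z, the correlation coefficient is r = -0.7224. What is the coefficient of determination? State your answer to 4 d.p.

r² = (-0.7224)² = 0.5219

0.5219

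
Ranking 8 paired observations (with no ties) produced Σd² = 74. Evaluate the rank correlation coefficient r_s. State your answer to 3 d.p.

ρ = 1 − 6Σd² / [n(n²−1)] = 1 − 6×74 / (8×63)
  = 1 − 444/504 = 1 − 0.8810 ≈ 0.119

0.119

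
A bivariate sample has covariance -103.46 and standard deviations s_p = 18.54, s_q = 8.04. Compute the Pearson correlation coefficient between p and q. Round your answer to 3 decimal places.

-0.694

r = Cov(p,q) / (s_p · s_q) = -103.46 / (18.54 × 8.04)
  = -103.46 / 149.0616 ≈ -0.694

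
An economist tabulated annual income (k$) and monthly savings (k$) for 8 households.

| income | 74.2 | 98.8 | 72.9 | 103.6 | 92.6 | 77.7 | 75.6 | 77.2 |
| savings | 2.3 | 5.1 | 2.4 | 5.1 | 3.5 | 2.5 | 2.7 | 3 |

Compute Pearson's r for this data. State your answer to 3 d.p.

n = 8, Σx = 672.6, Σy = 26.6, Σx² = 57601.7, Σy² = 97.86, Σxy = 2331.93
nΣxy − ΣxΣy = 18655.44 − 17891.16 = 764.28
nΣx² − (Σx)² = 460813.6 − 452390.76 = 8422.84; nΣy² − (Σy)² = 782.88 − 707.56 = 75.32
r = 764.28 / √(8422.84 × 75.32) = 764.28 / 796.4975 ≈ 0.960

0.960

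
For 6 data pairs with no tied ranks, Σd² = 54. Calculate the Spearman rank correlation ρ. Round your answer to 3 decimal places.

-0.543

ρ = 1 − 6Σd² / [n(n²−1)] = 1 − 6×54 / (6×35)
  = 1 − 324/210 = 1 − 1.5429 ≈ -0.543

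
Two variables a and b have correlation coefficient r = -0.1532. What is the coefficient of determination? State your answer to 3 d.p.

r² = (-0.1532)² = 0.023

0.023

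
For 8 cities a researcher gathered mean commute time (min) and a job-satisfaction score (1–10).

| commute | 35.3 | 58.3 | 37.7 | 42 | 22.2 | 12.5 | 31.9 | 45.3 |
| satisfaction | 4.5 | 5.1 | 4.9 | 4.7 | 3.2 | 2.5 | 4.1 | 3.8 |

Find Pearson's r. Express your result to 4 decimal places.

0.8422

n = 8, Σx = 285.2, Σy = 32.8, Σx² = 11549.06, Σy² = 140.1, Σxy = 1243.53
nΣxy − ΣxΣy = 9948.24 − 9354.56 = 593.68
nΣx² − (Σx)² = 92392.48 − 81339.04 = 11053.44; nΣy² − (Σy)² = 1120.8 − 1075.84 = 44.96
r = 593.68 / √(11053.44 × 44.96) = 593.68 / 704.9558 ≈ 0.8422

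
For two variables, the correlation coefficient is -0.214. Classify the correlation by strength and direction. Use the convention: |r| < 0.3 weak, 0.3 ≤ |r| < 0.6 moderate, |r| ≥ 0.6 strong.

r = -0.214 < 0 so the relationship is negative.
|r| = 0.214, which falls in the weak range.

weak negative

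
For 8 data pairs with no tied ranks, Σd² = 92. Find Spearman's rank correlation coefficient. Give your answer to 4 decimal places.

ρ = 1 − 6Σd² / [n(n²−1)] = 1 − 6×92 / (8×63)
  = 1 − 552/504 = 1 − 1.09524 ≈ -0.0952

-0.0952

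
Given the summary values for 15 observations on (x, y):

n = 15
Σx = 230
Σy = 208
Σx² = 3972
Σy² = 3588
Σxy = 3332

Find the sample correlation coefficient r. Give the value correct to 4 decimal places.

0.2548

r = (nΣxy − ΣxΣy) / √[(nΣx² − (Σx)²)(nΣy² − (Σy)²)]
Numerator: 15×3332 − 230×208 = 2140
Denominator: √[(59580 − 52900)(53820 − 43264)] = √[6680 × 10556] = 8397.2662
r = 2140 / 8397.2662 ≈ 0.2548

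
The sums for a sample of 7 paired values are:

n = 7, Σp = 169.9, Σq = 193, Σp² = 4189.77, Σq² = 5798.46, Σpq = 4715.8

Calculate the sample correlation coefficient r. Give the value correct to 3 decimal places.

r = (nΣpq − ΣpΣq) / √[(nΣp² − (Σp)²)(nΣq² − (Σq)²)]
Numerator: 7×4715.8 − 169.9×193 = 219.9
Denominator: √[(29328.39 − 28866.01)(40589.22 − 37249)] = √[462.38 × 3340.22] = 1242.7594
r = 219.9 / 1242.7594 ≈ 0.177

0.177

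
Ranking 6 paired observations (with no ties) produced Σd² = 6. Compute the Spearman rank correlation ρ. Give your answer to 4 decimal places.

ρ = 1 − 6Σd² / [n(n²−1)] = 1 − 6×6 / (6×35)
  = 1 − 36/210 = 1 − 0.17143 ≈ 0.8286

0.8286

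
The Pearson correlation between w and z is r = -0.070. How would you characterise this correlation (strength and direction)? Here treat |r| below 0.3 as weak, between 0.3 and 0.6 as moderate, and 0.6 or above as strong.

weak negative

r = -0.070 < 0 so the relationship is negative.
|r| = 0.070, which falls in the weak range.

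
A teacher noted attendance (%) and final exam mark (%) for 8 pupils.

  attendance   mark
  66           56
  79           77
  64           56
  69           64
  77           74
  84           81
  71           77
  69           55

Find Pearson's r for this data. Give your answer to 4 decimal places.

n = 8, Σx = 579, Σy = 540, Σx² = 42241, Σy² = 37288, Σxy = 39543
nΣxy − ΣxΣy = 316344 − 312660 = 3684
nΣx² − (Σx)² = 337928 − 335241 = 2687; nΣy² − (Σy)² = 298304 − 291600 = 6704
r = 3684 / √(2687 × 6704) = 3684 / 4244.2488 ≈ 0.8680

0.8680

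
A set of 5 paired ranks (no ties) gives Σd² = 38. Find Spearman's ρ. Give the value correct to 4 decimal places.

ρ = 1 − 6Σd² / [n(n²−1)] = 1 − 6×38 / (5×24)
  = 1 − 228/120 = 1 − 1.90000 ≈ -0.9000

-0.9000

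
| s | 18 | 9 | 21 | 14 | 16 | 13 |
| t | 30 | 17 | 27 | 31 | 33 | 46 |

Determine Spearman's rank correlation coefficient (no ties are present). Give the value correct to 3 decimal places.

Rank s: 5, 1, 6, 3, 4, 2
Rank t: 3, 1, 2, 4, 5, 6
d = rank(s) − rank(t): 2, 0, 4, -1, -1, -4; Σd² = 38
ρ = 1 − 6Σd² / [n(n²−1)] = 1 − 6×38 / (6×35) = 1 − 228/210 ≈ -0.086

-0.086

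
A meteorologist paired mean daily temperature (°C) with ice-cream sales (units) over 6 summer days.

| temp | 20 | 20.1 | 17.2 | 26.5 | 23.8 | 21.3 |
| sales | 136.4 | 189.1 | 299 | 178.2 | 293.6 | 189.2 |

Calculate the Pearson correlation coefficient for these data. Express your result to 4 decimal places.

n = 6, Σx = 128.9, Σy = 1285.5, Σx² = 2822.23, Σy² = 297517.61, Σxy = 27411.65
nΣxy − ΣxΣy = 164469.9 − 165700.95 = -1231.05
nΣx² − (Σx)² = 16933.38 − 16615.21 = 318.17; nΣy² − (Σy)² = 1785105.66 − 1652510.25 = 132595.41
r = -1231.05 / √(318.17 × 132595.41) = -1231.05 / 6495.2199 ≈ -0.1895

-0.1895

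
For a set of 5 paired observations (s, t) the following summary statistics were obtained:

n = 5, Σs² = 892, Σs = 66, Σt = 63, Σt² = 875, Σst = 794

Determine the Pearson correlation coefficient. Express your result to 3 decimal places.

r = (nΣst − ΣsΣt) / √[(nΣs² − (Σs)²)(nΣt² − (Σt)²)]
Numerator: 5×794 − 66×63 = -188
Denominator: √[(4460 − 4356)(4375 − 3969)] = √[104 × 406] = 205.4848
r = -188 / 205.4848 ≈ -0.915

-0.915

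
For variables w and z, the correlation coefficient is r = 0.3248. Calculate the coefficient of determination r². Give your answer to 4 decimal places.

0.1055

r² = (0.3248)² = 0.1055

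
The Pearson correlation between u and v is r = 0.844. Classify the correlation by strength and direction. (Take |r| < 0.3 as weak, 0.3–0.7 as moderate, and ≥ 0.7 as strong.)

r = 0.844 > 0 so the relationship is positive.
|r| = 0.844, which falls in the strong range.

strong positive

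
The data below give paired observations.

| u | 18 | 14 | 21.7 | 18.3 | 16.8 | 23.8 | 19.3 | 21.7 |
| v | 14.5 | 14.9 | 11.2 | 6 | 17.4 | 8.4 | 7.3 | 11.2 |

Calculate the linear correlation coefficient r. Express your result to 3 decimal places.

n = 8, Σu = 153.6, Σv = 90.9, Σu² = 3017.84, Σv² = 1145.75, Σuv = 1698.61
nΣuv − ΣuΣv = 13588.88 − 13962.24 = -373.36
nΣu² − (Σu)² = 24142.72 − 23592.96 = 549.76; nΣv² − (Σv)² = 9166 − 8262.81 = 903.19
r = -373.36 / √(549.76 × 903.19) = -373.36 / 704.6543 ≈ -0.530

-0.530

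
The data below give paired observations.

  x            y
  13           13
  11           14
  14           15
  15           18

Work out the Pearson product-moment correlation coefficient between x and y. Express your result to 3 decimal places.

n = 4, Σx = 53, Σy = 60, Σx² = 711, Σy² = 914, Σxy = 803
nΣxy − ΣxΣy = 3212 − 3180 = 32
nΣx² − (Σx)² = 2844 − 2809 = 35; nΣy² − (Σy)² = 3656 − 3600 = 56
r = 32 / √(35 × 56) = 32 / 44.2719 ≈ 0.723

0.723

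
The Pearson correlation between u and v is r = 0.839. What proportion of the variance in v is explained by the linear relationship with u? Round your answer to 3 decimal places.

0.704

r² = (0.839)² = 0.704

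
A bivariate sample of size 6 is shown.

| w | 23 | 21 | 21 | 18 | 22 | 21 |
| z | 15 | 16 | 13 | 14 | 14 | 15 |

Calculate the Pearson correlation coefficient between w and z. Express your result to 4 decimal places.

0.2279

n = 6, Σw = 126, Σz = 87, Σw² = 2660, Σz² = 1267, Σwz = 1829
nΣwz − ΣwΣz = 10974 − 10962 = 12
nΣw² − (Σw)² = 15960 − 15876 = 84; nΣz² − (Σz)² = 7602 − 7569 = 33
r = 12 / √(84 × 33) = 12 / 52.6498 ≈ 0.2279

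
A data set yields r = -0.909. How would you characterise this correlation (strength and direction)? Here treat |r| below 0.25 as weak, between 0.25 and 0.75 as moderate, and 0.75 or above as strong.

strong negative

r = -0.909 < 0 so the relationship is negative.
|r| = 0.909, which falls in the strong range.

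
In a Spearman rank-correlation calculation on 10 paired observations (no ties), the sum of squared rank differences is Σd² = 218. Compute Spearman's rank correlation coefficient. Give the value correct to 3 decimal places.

ρ = 1 − 6Σd² / [n(n²−1)] = 1 − 6×218 / (10×99)
  = 1 − 1308/990 = 1 − 1.3212 ≈ -0.321

-0.321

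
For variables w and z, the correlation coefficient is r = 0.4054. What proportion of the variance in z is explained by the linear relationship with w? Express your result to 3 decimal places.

r² = (0.4054)² = 0.164

0.164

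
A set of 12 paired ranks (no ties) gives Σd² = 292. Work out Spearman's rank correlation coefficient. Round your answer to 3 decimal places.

ρ = 1 − 6Σd² / [n(n²−1)] = 1 − 6×292 / (12×143)
  = 1 − 1752/1716 = 1 − 1.0210 ≈ -0.021

-0.021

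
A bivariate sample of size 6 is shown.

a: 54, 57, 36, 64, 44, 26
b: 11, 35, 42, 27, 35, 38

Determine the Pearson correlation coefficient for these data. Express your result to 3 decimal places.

n = 6, Σa = 281, Σb = 188, Σa² = 14169, Σb² = 6508, Σab = 8357
nΣab − ΣaΣb = 50142 − 52828 = -2686
nΣa² − (Σa)² = 85014 − 78961 = 6053; nΣb² − (Σb)² = 39048 − 35344 = 3704
r = -2686 / √(6053 × 3704) = -2686 / 4735.0092 ≈ -0.567

-0.567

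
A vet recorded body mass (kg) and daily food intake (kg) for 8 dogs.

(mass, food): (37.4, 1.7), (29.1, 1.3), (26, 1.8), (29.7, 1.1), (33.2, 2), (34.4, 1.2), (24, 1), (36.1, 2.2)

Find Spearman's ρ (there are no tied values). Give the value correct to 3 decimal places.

Rank mass: 8, 3, 2, 4, 5, 6, 1, 7
Rank food: 5, 4, 6, 2, 7, 3, 1, 8
d = rank(mass) − rank(food): 3, -1, -4, 2, -2, 3, 0, -1; Σd² = 44
ρ = 1 − 6Σd² / [n(n²−1)] = 1 − 6×44 / (8×63) = 1 − 264/504 ≈ 0.476

0.476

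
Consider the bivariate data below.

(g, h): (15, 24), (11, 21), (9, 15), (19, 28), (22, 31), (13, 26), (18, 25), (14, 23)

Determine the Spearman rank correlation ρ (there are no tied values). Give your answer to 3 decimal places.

Rank g: 5, 2, 1, 7, 8, 3, 6, 4
Rank h: 4, 2, 1, 7, 8, 6, 5, 3
d = rank(g) − rank(h): 1, 0, 0, 0, 0, -3, 1, 1; Σd² = 12
ρ = 1 − 6Σd² / [n(n²−1)] = 1 − 6×12 / (8×63) = 1 − 72/504 ≈ 0.857

0.857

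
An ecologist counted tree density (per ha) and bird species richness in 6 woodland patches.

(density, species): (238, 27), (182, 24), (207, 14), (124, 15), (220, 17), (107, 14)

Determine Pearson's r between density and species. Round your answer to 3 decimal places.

0.567

n = 6, Σx = 1078, Σy = 111, Σx² = 207842, Σy² = 2211, Σxy = 20790
nΣxy − ΣxΣy = 124740 − 119658 = 5082
nΣx² − (Σx)² = 1247052 − 1162084 = 84968; nΣy² − (Σy)² = 13266 − 12321 = 945
r = 5082 / √(84968 × 945) = 5082 / 8960.7343 ≈ 0.567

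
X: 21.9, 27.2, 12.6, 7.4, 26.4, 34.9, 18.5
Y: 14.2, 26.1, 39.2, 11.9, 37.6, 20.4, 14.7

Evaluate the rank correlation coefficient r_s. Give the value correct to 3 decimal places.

0.286

Rank X: 4, 6, 2, 1, 5, 7, 3
Rank Y: 2, 5, 7, 1, 6, 4, 3
d = rank(X) − rank(Y): 2, 1, -5, 0, -1, 3, 0; Σd² = 40
ρ = 1 − 6Σd² / [n(n²−1)] = 1 − 6×40 / (7×48) = 1 − 240/336 ≈ 0.286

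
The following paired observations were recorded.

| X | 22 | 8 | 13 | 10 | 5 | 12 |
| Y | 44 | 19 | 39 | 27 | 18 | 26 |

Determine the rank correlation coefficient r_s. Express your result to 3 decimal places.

Rank X: 6, 2, 5, 3, 1, 4
Rank Y: 6, 2, 5, 4, 1, 3
d = rank(X) − rank(Y): 0, 0, 0, -1, 0, 1; Σd² = 2
ρ = 1 − 6Σd² / [n(n²−1)] = 1 − 6×2 / (6×35) = 1 − 12/210 ≈ 0.943

0.943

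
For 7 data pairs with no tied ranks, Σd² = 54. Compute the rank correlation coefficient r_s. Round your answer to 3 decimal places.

0.036

ρ = 1 − 6Σd² / [n(n²−1)] = 1 − 6×54 / (7×48)
  = 1 − 324/336 = 1 − 0.9643 ≈ 0.036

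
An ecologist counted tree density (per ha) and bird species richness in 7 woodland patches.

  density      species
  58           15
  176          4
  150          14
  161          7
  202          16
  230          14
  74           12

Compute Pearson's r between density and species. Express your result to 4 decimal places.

-0.0997

n = 7, Σx = 1051, Σy = 82, Σx² = 181941, Σy² = 1082, Σxy = 12141
nΣxy − ΣxΣy = 84987 − 86182 = -1195
nΣx² − (Σx)² = 1273587 − 1104601 = 168986; nΣy² − (Σy)² = 7574 − 6724 = 850
r = -1195 / √(168986 × 850) = -1195 / 11984.9113 ≈ -0.0997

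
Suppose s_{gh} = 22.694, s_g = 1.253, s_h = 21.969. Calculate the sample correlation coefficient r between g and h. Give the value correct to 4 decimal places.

r = Cov(g,h) / (s_g · s_h) = 22.694 / (1.253 × 21.969)
  = 22.694 / 27.5272 ≈ 0.8244

0.8244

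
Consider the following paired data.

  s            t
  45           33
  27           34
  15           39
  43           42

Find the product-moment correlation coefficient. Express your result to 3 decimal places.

-0.089

n = 4, Σs = 130, Σt = 148, Σs² = 4828, Σt² = 5530, Σst = 4794
nΣst − ΣsΣt = 19176 − 19240 = -64
nΣs² − (Σs)² = 19312 − 16900 = 2412; nΣt² − (Σt)² = 22120 − 21904 = 216
r = -64 / √(2412 × 216) = -64 / 721.7978 ≈ -0.089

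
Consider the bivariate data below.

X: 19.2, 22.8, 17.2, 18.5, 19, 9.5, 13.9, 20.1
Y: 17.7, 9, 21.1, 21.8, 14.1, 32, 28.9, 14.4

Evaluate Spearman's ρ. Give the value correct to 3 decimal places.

-0.905

Rank X: 6, 8, 3, 4, 5, 1, 2, 7
Rank Y: 4, 1, 5, 6, 2, 8, 7, 3
d = rank(X) − rank(Y): 2, 7, -2, -2, 3, -7, -5, 4; Σd² = 160
ρ = 1 − 6Σd² / [n(n²−1)] = 1 − 6×160 / (8×63) = 1 − 960/504 ≈ -0.905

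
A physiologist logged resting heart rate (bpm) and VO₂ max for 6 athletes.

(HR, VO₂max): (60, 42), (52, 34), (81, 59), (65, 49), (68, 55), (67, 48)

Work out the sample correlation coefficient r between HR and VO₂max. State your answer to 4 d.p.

0.9497

n = 6, Σx = 393, Σy = 287, Σx² = 26203, Σy² = 14131, Σxy = 19208
nΣxy − ΣxΣy = 115248 − 112791 = 2457
nΣx² − (Σx)² = 157218 − 154449 = 2769; nΣy² − (Σy)² = 84786 − 82369 = 2417
r = 2457 / √(2769 × 2417) = 2457 / 2587.0201 ≈ 0.9497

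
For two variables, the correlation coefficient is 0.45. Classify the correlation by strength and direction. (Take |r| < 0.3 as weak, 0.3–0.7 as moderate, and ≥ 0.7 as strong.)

r = 0.45 > 0 so the relationship is positive.
|r| = 0.45, which falls in the moderate range.

moderate positive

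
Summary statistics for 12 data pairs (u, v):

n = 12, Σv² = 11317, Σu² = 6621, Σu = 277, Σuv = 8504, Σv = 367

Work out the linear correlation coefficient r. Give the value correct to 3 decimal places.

0.223

r = (nΣuv − ΣuΣv) / √[(nΣu² − (Σu)²)(nΣv² − (Σv)²)]
Numerator: 12×8504 − 277×367 = 389
Denominator: √[(79452 − 76729)(135804 − 134689)] = √[2723 × 1115] = 1742.4537
r = 389 / 1742.4537 ≈ 0.223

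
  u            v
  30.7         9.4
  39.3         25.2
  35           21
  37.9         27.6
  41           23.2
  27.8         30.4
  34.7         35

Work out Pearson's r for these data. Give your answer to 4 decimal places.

0.1020

n = 7, Σu = 246.4, Σv = 171.8, Σu² = 8806.32, Σv² = 4613.56, Σuv = 6070.8
nΣuv − ΣuΣv = 42495.6 − 42331.52 = 164.08
nΣu² − (Σu)² = 61644.24 − 60712.96 = 931.28; nΣv² − (Σv)² = 32294.92 − 29515.24 = 2779.68
r = 164.08 / √(931.28 × 2779.68) = 164.08 / 1608.9314 ≈ 0.1020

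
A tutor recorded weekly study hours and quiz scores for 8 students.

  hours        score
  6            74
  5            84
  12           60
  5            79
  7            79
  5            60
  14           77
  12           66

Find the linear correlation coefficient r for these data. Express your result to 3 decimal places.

n = 8, Σx = 66, Σy = 579, Σx² = 644, Σy² = 42499, Σxy = 4702
nΣxy − ΣxΣy = 37616 − 38214 = -598
nΣx² − (Σx)² = 5152 − 4356 = 796; nΣy² − (Σy)² = 339992 − 335241 = 4751
r = -598 / √(796 × 4751) = -598 / 1944.6840 ≈ -0.308

-0.308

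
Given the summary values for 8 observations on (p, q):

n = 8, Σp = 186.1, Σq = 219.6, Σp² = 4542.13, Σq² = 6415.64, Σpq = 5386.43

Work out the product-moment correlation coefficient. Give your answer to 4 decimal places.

r = (nΣpq − ΣpΣq) / √[(nΣp² − (Σp)²)(nΣq² − (Σq)²)]
Numerator: 8×5386.43 − 186.1×219.6 = 2223.88
Denominator: √[(36337.04 − 34633.21)(51325.12 − 48224.16)] = √[1703.83 × 3100.96] = 2298.5884
r = 2223.88 / 2298.5884 ≈ 0.9675

0.9675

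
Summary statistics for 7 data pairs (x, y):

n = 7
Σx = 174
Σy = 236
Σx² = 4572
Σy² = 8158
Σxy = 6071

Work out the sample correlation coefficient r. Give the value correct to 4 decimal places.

0.9180

r = (nΣxy − ΣxΣy) / √[(nΣx² − (Σx)²)(nΣy² − (Σy)²)]
Numerator: 7×6071 − 174×236 = 1433
Denominator: √[(32004 − 30276)(57106 − 55696)] = √[1728 × 1410] = 1560.9228
r = 1433 / 1560.9228 ≈ 0.9180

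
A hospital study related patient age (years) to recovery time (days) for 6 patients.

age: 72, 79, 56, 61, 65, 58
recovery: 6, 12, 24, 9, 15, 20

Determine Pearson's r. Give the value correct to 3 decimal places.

-0.656

n = 6, Σx = 391, Σy = 86, Σx² = 25871, Σy² = 1462, Σxy = 5408
nΣxy − ΣxΣy = 32448 − 33626 = -1178
nΣx² − (Σx)² = 155226 − 152881 = 2345; nΣy² − (Σy)² = 8772 − 7396 = 1376
r = -1178 / √(2345 × 1376) = -1178 / 1796.3073 ≈ -0.656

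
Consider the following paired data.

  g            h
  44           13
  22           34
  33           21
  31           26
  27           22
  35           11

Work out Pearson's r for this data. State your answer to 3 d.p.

-0.839

n = 6, Σg = 192, Σh = 127, Σg² = 6424, Σh² = 3047, Σgh = 3798
nΣgh − ΣgΣh = 22788 − 24384 = -1596
nΣg² − (Σg)² = 38544 − 36864 = 1680; nΣh² − (Σh)² = 18282 − 16129 = 2153
r = -1596 / √(1680 × 2153) = -1596 / 1901.8517 ≈ -0.839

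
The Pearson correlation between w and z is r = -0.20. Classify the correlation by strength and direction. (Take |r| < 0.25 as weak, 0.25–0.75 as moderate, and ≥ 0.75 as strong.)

r = -0.20 < 0 so the relationship is negative.
|r| = 0.20, which falls in the weak range.

weak negative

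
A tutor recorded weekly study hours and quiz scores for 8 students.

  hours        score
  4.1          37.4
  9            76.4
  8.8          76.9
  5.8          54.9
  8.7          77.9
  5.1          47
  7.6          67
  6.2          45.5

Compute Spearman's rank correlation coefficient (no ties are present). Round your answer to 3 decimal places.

0.833

Rank hours: 1, 8, 7, 3, 6, 2, 5, 4
Rank score: 1, 6, 7, 4, 8, 3, 5, 2
d = rank(hours) − rank(score): 0, 2, 0, -1, -2, -1, 0, 2; Σd² = 14
ρ = 1 − 6Σd² / [n(n²−1)] = 1 − 6×14 / (8×63) = 1 − 84/504 ≈ 0.833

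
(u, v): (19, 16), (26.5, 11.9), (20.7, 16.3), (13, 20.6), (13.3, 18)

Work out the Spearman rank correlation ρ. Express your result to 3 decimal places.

-0.900

Rank u: 3, 5, 4, 1, 2
Rank v: 2, 1, 3, 5, 4
d = rank(u) − rank(v): 1, 4, 1, -4, -2; Σd² = 38
ρ = 1 − 6Σd² / [n(n²−1)] = 1 − 6×38 / (5×24) = 1 − 228/120 ≈ -0.900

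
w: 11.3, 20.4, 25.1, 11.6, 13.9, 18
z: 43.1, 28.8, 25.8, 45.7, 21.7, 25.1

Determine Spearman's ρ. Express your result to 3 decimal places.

Rank w: 1, 5, 6, 2, 3, 4
Rank z: 5, 4, 3, 6, 1, 2
d = rank(w) − rank(z): -4, 1, 3, -4, 2, 2; Σd² = 50
ρ = 1 − 6Σd² / [n(n²−1)] = 1 − 6×50 / (6×35) = 1 − 300/210 ≈ -0.429

-0.429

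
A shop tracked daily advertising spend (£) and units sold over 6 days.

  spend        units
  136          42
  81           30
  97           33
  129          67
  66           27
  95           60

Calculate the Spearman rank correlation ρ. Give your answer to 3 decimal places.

0.714

Rank spend: 6, 2, 4, 5, 1, 3
Rank units: 4, 2, 3, 6, 1, 5
d = rank(spend) − rank(units): 2, 0, 1, -1, 0, -2; Σd² = 10
ρ = 1 − 6Σd² / [n(n²−1)] = 1 − 6×10 / (6×35) = 1 − 60/210 ≈ 0.714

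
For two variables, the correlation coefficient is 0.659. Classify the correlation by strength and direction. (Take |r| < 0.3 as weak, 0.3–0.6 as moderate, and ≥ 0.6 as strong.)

r = 0.659 > 0 so the relationship is positive.
|r| = 0.659, which falls in the strong range.

strong positive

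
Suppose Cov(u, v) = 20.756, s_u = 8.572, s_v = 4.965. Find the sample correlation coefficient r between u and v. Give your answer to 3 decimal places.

r = Cov(u,v) / (s_u · s_v) = 20.756 / (8.572 × 4.965)
  = 20.756 / 42.5600 ≈ 0.488

0.488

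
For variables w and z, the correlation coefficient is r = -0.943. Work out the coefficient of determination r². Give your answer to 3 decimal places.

0.889

r² = (-0.943)² = 0.889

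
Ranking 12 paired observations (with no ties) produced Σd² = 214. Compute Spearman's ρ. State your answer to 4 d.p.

0.2517

ρ = 1 − 6Σd² / [n(n²−1)] = 1 − 6×214 / (12×143)
  = 1 − 1284/1716 = 1 − 0.74825 ≈ 0.2517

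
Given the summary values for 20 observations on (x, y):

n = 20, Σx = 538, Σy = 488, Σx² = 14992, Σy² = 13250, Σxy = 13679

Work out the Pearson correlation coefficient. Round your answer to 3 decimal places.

r = (nΣxy − ΣxΣy) / √[(nΣx² − (Σx)²)(nΣy² − (Σy)²)]
Numerator: 20×13679 − 538×488 = 11036
Denominator: √[(299840 − 289444)(265000 − 238144)] = √[10396 × 26856] = 16709.1285
r = 11036 / 16709.1285 ≈ 0.660

0.660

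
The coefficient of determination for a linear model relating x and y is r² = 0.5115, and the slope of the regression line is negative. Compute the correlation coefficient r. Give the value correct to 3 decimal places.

|r| = √0.5115 = 0.715
The association is negative, so r = −0.715.

-0.715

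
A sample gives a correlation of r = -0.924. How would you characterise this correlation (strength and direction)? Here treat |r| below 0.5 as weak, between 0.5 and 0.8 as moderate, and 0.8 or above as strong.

strong negative

r = -0.924 < 0 so the relationship is negative.
|r| = 0.924, which falls in the strong range.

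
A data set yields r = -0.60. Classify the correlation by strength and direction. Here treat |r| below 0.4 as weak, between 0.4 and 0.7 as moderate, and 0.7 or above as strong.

r = -0.60 < 0 so the relationship is negative.
|r| = 0.60, which falls in the moderate range.

moderate negative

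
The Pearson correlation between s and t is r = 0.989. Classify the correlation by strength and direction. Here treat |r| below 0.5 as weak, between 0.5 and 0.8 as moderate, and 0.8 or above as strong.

strong positive

r = 0.989 > 0 so the relationship is positive.
|r| = 0.989, which falls in the strong range.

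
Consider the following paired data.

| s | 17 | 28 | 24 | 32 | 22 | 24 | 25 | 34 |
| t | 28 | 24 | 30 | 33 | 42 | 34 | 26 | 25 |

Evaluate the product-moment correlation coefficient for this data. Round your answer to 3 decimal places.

-0.295

n = 8, Σs = 206, Σt = 242, Σs² = 5514, Σt² = 7570, Σst = 6164
nΣst − ΣsΣt = 49312 − 49852 = -540
nΣs² − (Σs)² = 44112 − 42436 = 1676; nΣt² − (Σt)² = 60560 − 58564 = 1996
r = -540 / √(1676 × 1996) = -540 / 1829.0150 ≈ -0.295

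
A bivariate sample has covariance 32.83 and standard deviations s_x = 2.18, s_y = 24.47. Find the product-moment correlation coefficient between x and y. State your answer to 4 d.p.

0.6154

r = Cov(x,y) / (s_x · s_y) = 32.83 / (2.18 × 24.47)
  = 32.83 / 53.3446 ≈ 0.6154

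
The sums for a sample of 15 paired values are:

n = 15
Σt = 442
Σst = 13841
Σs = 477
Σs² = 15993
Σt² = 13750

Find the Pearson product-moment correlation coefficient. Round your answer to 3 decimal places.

-0.277

r = (nΣst − ΣsΣt) / √[(nΣs² − (Σs)²)(nΣt² − (Σt)²)]
Numerator: 15×13841 − 477×442 = -3219
Denominator: √[(239895 − 227529)(206250 − 195364)] = √[12366 × 10886] = 11602.4254
r = -3219 / 11602.4254 ≈ -0.277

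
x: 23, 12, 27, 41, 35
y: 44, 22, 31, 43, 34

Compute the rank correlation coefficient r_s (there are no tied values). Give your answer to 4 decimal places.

0.4000

Rank x: 2, 1, 3, 5, 4
Rank y: 5, 1, 2, 4, 3
d = rank(x) − rank(y): -3, 0, 1, 1, 1; Σd² = 12
ρ = 1 − 6Σd² / [n(n²−1)] = 1 − 6×12 / (5×24) = 1 − 72/120 ≈ 0.4000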